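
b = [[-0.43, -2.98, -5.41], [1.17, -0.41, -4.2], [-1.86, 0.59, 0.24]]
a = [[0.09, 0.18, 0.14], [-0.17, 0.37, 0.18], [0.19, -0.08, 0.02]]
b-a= [[-0.52, -3.16, -5.55], [1.34, -0.78, -4.38], [-2.05, 0.67, 0.22]]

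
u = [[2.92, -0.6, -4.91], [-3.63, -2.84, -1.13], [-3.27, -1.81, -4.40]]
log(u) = [[(1.64+0.36j), (0.29-0.15j), (-0.02+1.55j)], [(-0.11+1.25j), (0.72+3.21j), (0.91-0.7j)], [0.22+0.77j, (0.45+0.04j), 1.57+2.72j]]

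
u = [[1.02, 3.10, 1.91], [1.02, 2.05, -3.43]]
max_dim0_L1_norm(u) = 5.34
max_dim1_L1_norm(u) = 6.5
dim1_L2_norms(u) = [3.78, 4.12]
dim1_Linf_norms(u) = [3.1, 3.43]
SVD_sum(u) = [[0.35, 0.78, -0.76], [1.21, 2.71, -2.67]] + [[0.67, 2.32, 2.67], [-0.19, -0.66, -0.76]]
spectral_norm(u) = 4.15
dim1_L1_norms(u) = [6.03, 6.5]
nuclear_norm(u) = 7.90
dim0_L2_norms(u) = [1.44, 3.72, 3.93]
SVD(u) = [[0.28, 0.96], [0.96, -0.28]] @ diag([4.153223384283603, 3.7492713319043554]) @ [[0.30, 0.68, -0.67], [0.19, 0.64, 0.74]]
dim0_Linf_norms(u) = [1.02, 3.1, 3.43]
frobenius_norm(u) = 5.60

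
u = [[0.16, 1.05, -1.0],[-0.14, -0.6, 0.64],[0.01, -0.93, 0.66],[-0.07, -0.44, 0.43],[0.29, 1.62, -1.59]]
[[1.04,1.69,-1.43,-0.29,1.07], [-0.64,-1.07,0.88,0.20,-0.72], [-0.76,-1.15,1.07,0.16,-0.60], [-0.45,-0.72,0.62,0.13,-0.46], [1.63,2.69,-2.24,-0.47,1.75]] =u @ [[-0.56,0.4,1.42,-0.10,1.60], [0.02,0.33,0.18,0.1,0.33], [-1.11,-1.28,1.85,0.38,-0.47]]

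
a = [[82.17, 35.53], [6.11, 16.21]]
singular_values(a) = [90.34, 12.34]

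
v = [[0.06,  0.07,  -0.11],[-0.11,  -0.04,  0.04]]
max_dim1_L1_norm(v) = 0.24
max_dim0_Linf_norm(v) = 0.11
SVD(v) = [[-0.77,0.64], [0.64,0.77]] @ diag([0.1788914057999763, 0.062432883410172446]) @ [[-0.65, -0.44, 0.62],[-0.75, 0.22, -0.63]]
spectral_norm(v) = 0.18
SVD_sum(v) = [[0.09,0.06,-0.09], [-0.07,-0.05,0.07]] + [[-0.03, 0.01, -0.02], [-0.04, 0.01, -0.03]]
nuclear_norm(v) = 0.24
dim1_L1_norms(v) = [0.24, 0.19]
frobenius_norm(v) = 0.19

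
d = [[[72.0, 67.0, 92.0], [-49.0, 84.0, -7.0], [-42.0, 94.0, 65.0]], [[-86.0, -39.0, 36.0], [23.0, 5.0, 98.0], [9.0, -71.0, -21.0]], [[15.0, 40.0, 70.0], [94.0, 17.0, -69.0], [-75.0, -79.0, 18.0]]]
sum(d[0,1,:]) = 28.0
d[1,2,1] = -71.0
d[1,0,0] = -86.0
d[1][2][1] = -71.0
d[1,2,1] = -71.0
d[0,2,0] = -42.0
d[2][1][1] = 17.0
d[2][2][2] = 18.0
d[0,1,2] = -7.0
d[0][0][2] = 92.0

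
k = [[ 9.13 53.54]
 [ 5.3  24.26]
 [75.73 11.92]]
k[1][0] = 5.3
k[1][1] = 24.26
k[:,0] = [9.13, 5.3, 75.73]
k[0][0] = 9.13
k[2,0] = 75.73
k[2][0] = 75.73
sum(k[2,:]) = 87.65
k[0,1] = 53.54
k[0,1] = 53.54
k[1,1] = 24.26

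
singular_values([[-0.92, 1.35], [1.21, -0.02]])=[1.83, 0.88]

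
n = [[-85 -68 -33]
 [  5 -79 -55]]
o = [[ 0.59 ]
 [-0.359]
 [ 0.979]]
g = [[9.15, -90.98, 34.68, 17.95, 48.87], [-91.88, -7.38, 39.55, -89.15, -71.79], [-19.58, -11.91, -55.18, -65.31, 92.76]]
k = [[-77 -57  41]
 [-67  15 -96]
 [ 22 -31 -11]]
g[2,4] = 92.76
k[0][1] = -57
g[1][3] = -89.15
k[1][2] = -96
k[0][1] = -57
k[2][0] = 22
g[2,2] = -55.18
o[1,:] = [-0.359]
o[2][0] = 0.979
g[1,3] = -89.15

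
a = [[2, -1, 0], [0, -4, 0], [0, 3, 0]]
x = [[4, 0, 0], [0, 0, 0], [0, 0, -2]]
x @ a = [[8, -4, 0], [0, 0, 0], [0, -6, 0]]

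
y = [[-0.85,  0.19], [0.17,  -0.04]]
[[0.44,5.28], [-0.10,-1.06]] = y @ [[0.79, -5.86], [5.86, 1.57]]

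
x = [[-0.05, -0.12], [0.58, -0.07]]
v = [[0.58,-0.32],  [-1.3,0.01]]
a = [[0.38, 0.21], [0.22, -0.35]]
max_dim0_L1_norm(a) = 0.6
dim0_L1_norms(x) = [0.63, 0.19]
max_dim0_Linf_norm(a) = 0.38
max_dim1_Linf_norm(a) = 0.38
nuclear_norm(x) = 0.71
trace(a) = 0.03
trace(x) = -0.12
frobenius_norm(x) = 0.60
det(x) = 0.07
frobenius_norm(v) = 1.46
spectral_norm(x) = 0.59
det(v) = -0.41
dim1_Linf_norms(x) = [0.12, 0.58]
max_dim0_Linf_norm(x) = 0.58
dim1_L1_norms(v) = [0.9, 1.31]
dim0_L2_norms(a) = [0.44, 0.41]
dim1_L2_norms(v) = [0.66, 1.3]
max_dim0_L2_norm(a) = 0.44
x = a @ v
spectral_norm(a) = 0.44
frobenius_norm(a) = 0.60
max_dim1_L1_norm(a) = 0.59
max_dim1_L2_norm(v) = 1.3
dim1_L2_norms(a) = [0.43, 0.41]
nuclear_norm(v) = 1.72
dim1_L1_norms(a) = [0.59, 0.57]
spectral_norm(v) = 1.43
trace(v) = 0.59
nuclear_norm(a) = 0.85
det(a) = -0.18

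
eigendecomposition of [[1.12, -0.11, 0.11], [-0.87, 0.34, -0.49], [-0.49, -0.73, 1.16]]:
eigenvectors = [[0.03, 0.72, 0.38], [0.84, -0.51, -0.59], [0.54, -0.47, 0.72]]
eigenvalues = [-0.0, 1.13, 1.5]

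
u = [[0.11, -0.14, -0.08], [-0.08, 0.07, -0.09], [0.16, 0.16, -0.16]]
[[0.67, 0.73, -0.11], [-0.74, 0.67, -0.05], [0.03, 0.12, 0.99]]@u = [[-0.0, -0.06, -0.10], [-0.14, 0.14, 0.01], [0.15, 0.16, -0.17]]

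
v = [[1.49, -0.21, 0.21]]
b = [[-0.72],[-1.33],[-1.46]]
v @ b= [[-1.10]]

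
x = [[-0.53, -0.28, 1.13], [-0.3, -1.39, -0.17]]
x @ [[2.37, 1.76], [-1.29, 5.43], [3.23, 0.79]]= [[2.75, -1.56], [0.53, -8.21]]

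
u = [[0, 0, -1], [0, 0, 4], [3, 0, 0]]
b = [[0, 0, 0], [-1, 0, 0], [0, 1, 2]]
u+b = [[0, 0, -1], [-1, 0, 4], [3, 1, 2]]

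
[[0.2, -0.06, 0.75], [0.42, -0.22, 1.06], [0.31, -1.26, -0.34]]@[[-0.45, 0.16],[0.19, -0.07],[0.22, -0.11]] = [[0.06, -0.05], [0.0, -0.03], [-0.45, 0.18]]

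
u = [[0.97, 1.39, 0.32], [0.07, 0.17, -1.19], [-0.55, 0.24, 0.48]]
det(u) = 1.25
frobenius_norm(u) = 2.24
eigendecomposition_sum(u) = [[0.83-0.00j, (0.76+0j), -0.65-0.00j], [(0.38-0j), 0.35+0.00j, (-0.3-0j)], [(-0.37+0j), -0.34-0.00j, 0.29+0.00j]] + [[(0.07+0.2j), 0.31-0.27j, 0.49+0.17j], [(-0.16-0.11j), (-0.09+0.36j), (-0.44+0.13j)], [(-0.09+0.12j), 0.29+0.08j, (0.1+0.36j)]] + [[0.07-0.20j, (0.31+0.27j), 0.49-0.17j], [-0.16+0.11j, -0.09-0.36j, -0.44-0.13j], [(-0.09-0.12j), (0.29-0.08j), 0.10-0.36j]]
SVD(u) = [[1.00, 0.04, 0.03], [-0.05, 0.89, 0.45], [-0.01, -0.45, 0.89]] @ diag([1.7260886305026946, 1.3157899046998494, 0.5523721266857098]) @ [[0.56, 0.80, 0.22], [0.26, 0.07, -0.96], [-0.78, 0.60, -0.17]]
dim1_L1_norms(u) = [2.68, 1.43, 1.27]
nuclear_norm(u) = 3.59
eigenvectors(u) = [[-0.84+0.00j, (-0.65+0j), -0.65-0.00j], [-0.39+0.00j, (0.48-0.34j), (0.48+0.34j)], [0.37+0.00j, -0.26-0.40j, (-0.26+0.4j)]]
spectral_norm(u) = 1.73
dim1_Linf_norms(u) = [1.39, 1.19, 0.55]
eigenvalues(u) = [(1.47+0j), (0.08+0.92j), (0.08-0.92j)]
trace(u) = 1.62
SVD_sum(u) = [[0.97, 1.38, 0.37], [-0.05, -0.06, -0.02], [-0.01, -0.01, -0.0]] + [[0.01, 0.00, -0.05], [0.31, 0.09, -1.13], [-0.15, -0.04, 0.57]] + [[-0.01, 0.01, -0.0], [-0.19, 0.15, -0.04], [-0.39, 0.30, -0.08]]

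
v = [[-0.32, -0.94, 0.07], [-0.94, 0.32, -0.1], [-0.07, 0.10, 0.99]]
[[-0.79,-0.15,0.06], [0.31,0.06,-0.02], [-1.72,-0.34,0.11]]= v @ [[0.09, 0.02, -0.01], [0.68, 0.13, -0.05], [-1.8, -0.36, 0.12]]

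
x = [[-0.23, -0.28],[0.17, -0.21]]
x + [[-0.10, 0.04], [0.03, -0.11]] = [[-0.33, -0.24], [0.20, -0.32]]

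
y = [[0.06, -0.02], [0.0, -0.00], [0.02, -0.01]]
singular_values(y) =[0.07, 0.0]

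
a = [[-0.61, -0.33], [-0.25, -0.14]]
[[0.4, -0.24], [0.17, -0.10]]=a @ [[-0.23, 0.46], [-0.80, -0.12]]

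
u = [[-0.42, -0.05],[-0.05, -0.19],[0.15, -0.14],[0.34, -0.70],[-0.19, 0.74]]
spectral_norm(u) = 1.12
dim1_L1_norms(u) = [0.47, 0.24, 0.29, 1.04, 0.93]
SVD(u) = [[0.1, 0.91], [-0.14, 0.26], [-0.17, -0.19], [-0.70, -0.11], [0.68, -0.24]] @ diag([1.1171524664920314, 0.44818563855925875]) @ [[-0.38, 0.92], [-0.92, -0.38]]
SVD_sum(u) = [[-0.04, 0.11], [0.06, -0.14], [0.07, -0.17], [0.30, -0.72], [-0.29, 0.7]] + [[-0.38, -0.16], [-0.11, -0.05], [0.08, 0.03], [0.04, 0.02], [0.1, 0.04]]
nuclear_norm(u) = 1.57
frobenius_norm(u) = 1.20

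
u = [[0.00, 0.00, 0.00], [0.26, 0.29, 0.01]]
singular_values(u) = [0.39, 0.0]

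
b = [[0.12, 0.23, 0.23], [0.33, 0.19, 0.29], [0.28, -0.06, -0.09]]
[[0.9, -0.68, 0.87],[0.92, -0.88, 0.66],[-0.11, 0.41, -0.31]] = b @ [[0.47, 0.35, -0.26], [3.05, 0.83, 3.87], [0.63, -3.99, 0.05]]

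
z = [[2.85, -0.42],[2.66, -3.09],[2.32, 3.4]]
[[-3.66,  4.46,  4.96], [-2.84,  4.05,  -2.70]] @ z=[[12.94, 4.62], [-3.58, -20.50]]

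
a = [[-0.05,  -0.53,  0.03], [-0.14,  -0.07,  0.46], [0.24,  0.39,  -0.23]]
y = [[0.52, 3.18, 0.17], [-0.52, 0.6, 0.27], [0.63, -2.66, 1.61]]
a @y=[[0.27, -0.56, -0.10], [0.25, -1.71, 0.70], [-0.22, 1.61, -0.22]]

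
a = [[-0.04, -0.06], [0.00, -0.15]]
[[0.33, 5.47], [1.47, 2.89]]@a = [[-0.01, -0.84], [-0.06, -0.52]]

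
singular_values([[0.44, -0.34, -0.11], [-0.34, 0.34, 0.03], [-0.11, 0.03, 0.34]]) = [0.76, 0.32, 0.04]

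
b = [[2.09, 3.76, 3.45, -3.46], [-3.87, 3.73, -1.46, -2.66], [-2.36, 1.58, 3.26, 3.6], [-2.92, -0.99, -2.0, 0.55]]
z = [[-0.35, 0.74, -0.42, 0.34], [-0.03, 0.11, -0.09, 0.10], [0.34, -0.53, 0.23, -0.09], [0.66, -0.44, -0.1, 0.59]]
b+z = [[1.74, 4.5, 3.03, -3.12], [-3.9, 3.84, -1.55, -2.56], [-2.02, 1.05, 3.49, 3.51], [-2.26, -1.43, -2.10, 1.14]]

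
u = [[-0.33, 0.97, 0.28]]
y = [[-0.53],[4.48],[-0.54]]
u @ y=[[4.37]]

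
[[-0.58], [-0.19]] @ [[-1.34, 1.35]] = [[0.78, -0.78], [0.25, -0.26]]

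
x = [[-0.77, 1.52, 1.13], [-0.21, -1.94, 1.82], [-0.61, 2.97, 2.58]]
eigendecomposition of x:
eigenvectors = [[-0.35, -0.99, 0.33],[-0.29, -0.05, -0.82],[-0.89, -0.15, 0.48]]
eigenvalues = [3.32, -0.53, -2.92]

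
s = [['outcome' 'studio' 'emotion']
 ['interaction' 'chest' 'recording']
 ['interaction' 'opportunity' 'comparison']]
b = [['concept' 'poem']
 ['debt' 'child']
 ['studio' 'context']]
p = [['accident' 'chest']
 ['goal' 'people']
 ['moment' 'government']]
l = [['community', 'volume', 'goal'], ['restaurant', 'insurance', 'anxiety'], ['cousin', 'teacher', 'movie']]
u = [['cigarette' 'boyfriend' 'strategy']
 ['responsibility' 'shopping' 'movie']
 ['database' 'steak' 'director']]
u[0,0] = 'cigarette'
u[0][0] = 'cigarette'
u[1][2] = 'movie'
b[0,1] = 'poem'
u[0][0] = 'cigarette'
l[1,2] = 'anxiety'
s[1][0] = 'interaction'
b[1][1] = 'child'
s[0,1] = 'studio'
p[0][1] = 'chest'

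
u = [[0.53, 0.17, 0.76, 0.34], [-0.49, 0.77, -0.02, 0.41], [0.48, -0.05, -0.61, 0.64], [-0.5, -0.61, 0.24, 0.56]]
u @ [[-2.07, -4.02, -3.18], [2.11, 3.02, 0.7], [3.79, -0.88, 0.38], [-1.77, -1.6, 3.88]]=[[1.54, -2.83, 0.04], [1.84, 3.66, 3.68], [-4.54, -2.57, 0.69], [-0.33, -0.94, 3.43]]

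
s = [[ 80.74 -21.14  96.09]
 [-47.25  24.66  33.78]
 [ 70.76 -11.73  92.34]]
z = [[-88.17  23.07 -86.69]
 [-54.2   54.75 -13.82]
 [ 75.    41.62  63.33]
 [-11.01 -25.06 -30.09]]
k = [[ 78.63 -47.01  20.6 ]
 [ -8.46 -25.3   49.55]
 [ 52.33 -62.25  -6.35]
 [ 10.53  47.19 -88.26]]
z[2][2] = 63.33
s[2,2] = 92.34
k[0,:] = [78.63, -47.01, 20.6]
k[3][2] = -88.26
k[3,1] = 47.19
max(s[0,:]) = 96.09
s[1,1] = 24.66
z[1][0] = -54.2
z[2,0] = 75.0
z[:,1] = [23.07, 54.75, 41.62, -25.06]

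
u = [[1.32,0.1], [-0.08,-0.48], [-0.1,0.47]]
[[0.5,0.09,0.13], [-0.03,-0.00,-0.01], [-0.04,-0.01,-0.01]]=u @ [[0.38, 0.07, 0.10], [-0.01, -0.01, 0.01]]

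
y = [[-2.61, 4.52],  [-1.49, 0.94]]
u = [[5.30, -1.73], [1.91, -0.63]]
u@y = [[-11.26, 22.33], [-4.05, 8.04]]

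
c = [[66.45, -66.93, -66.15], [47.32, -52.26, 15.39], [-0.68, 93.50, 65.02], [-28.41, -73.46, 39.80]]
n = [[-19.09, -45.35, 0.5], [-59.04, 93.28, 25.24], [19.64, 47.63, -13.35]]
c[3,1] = -73.46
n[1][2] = 25.24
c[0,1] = -66.93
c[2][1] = 93.5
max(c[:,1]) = 93.5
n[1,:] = [-59.04, 93.28, 25.24]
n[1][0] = -59.04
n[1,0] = -59.04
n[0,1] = -45.35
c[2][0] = -0.68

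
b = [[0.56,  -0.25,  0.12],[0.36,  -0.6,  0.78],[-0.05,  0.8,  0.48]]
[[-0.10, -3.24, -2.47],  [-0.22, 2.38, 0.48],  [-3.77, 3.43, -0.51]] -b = [[-0.66, -2.99, -2.59], [-0.58, 2.98, -0.30], [-3.72, 2.63, -0.99]]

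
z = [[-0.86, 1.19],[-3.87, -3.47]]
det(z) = 7.59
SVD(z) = [[0.03, -1.00], [-1.00, -0.03]] @ diag([5.2003448046804115, 1.4594224585203093]) @ [[0.74, 0.67], [0.67, -0.74]]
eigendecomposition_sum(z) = [[-0.43+1.68j, (0.59+0.76j)],[(-1.93-2.46j), -1.74+0.02j]] + [[-0.43-1.68j,0.59-0.76j], [(-1.93+2.46j),(-1.74-0.02j)]]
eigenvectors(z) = [[0.29+0.38j, (0.29-0.38j)], [-0.87+0.00j, -0.87-0.00j]]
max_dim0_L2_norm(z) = 3.96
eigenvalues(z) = [(-2.16+1.7j), (-2.16-1.7j)]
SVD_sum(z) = [[0.12, 0.11], [-3.84, -3.50]] + [[-0.98, 1.08], [-0.03, 0.03]]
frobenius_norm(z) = 5.40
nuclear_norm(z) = 6.66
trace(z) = -4.33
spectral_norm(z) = 5.20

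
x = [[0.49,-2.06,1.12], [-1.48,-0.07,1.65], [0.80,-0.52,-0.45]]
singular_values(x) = [2.59, 2.25, 0.0]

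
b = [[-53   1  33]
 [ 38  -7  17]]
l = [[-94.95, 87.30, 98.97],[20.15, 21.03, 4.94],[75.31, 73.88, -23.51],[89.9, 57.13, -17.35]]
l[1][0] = 20.15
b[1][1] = -7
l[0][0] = -94.95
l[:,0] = [-94.95, 20.15, 75.31, 89.9]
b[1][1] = -7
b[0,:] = [-53, 1, 33]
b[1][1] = -7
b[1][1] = -7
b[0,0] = -53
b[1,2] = 17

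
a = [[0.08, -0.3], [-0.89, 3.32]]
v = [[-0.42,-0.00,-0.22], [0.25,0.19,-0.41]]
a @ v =[[-0.11, -0.06, 0.11],[1.20, 0.63, -1.17]]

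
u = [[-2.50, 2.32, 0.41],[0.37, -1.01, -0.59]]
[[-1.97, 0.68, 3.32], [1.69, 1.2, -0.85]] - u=[[0.53, -1.64, 2.91],[1.32, 2.21, -0.26]]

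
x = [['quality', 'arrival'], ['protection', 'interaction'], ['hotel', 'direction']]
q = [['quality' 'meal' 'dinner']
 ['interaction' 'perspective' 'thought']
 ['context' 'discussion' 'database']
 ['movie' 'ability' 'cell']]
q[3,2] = 'cell'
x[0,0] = 'quality'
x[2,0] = 'hotel'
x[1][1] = 'interaction'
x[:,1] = ['arrival', 'interaction', 'direction']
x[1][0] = 'protection'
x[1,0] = 'protection'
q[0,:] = ['quality', 'meal', 'dinner']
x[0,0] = 'quality'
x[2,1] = 'direction'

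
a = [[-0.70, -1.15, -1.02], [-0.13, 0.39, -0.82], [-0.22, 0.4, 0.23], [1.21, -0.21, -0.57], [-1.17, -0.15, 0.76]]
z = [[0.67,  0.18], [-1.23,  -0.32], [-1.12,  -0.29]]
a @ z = [[2.09, 0.54], [0.35, 0.09], [-0.9, -0.23], [1.71, 0.45], [-1.45, -0.38]]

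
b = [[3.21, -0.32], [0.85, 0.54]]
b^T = [[3.21, 0.85], [-0.32, 0.54]]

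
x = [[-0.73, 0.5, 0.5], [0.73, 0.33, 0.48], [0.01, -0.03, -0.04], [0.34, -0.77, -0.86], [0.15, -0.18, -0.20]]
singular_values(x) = [1.57, 0.99, 0.01]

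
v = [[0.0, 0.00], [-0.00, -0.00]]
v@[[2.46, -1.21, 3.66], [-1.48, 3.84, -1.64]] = [[0.0, 0.0, 0.00], [0.00, 0.00, 0.0]]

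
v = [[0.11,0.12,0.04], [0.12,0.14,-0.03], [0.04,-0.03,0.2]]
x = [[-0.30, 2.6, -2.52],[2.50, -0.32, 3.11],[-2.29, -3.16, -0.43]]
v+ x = [[-0.19,2.72,-2.48], [2.62,-0.18,3.08], [-2.25,-3.19,-0.23]]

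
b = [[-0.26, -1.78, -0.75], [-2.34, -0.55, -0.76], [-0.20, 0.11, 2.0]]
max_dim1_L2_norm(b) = 2.52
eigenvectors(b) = [[0.63,  0.52,  -0.30], [0.78,  -0.73,  -0.01], [0.01,  0.45,  0.95]]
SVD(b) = [[-0.51,0.29,0.81], [-0.77,-0.58,-0.27], [0.39,-0.76,0.51]] @ diag([2.889057179978335, 1.9553496757322297, 1.4269745114855739]) @ [[0.64, 0.47, 0.61], [0.73, -0.14, -0.67], [0.23, -0.87, 0.44]]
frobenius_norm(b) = 3.77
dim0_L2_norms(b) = [2.36, 1.87, 2.27]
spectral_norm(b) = 2.89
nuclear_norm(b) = 6.27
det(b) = -8.06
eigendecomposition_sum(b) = [[-1.16, -1.06, -0.37], [-1.42, -1.3, -0.46], [-0.02, -0.02, -0.01]] + [[0.66, -0.54, 0.21], [-0.92, 0.75, -0.29], [0.57, -0.46, 0.18]] + [[0.24, -0.19, -0.58], [0.0, -0.0, -0.01], [-0.75, 0.59, 1.83]]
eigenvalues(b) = [-2.46, 1.59, 2.06]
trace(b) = 1.19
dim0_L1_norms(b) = [2.8, 2.44, 3.51]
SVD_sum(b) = [[-0.94, -0.69, -0.89], [-1.42, -1.05, -1.34], [0.73, 0.54, 0.69]] + [[0.41, -0.08, -0.37], [-0.83, 0.16, 0.75], [-1.09, 0.21, 0.99]] + [[0.27, -1.01, 0.51], [-0.09, 0.34, -0.17], [0.17, -0.64, 0.32]]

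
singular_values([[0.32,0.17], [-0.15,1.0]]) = [1.02, 0.34]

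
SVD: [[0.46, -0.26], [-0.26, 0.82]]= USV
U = [[-0.46, 0.89], [0.89, 0.46]]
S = [0.96, 0.32]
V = [[-0.46, 0.89], [0.89, 0.46]]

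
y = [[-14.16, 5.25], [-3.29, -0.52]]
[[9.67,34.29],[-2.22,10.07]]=y @ [[0.27, -2.87], [2.57, -1.21]]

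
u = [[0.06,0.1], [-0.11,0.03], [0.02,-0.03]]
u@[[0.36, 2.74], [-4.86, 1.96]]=[[-0.46, 0.36], [-0.19, -0.24], [0.15, -0.0]]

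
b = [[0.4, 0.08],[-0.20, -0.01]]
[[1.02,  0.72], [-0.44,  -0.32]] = b@[[2.11, 1.53], [2.23, 1.29]]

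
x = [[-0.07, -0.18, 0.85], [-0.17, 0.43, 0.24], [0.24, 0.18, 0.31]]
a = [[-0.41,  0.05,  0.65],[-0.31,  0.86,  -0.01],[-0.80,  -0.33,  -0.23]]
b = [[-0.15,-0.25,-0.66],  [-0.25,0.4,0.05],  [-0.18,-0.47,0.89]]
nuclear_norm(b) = 2.09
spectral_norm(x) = 0.94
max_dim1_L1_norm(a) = 1.36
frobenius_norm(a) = 1.49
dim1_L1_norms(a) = [1.11, 1.18, 1.36]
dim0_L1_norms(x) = [0.48, 0.79, 1.4]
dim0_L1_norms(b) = [0.58, 1.12, 1.6]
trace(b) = 1.14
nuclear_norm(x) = 1.74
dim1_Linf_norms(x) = [0.85, 0.43, 0.31]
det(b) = -0.24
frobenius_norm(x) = 1.10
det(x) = -0.14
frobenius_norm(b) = 1.34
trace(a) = 0.22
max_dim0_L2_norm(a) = 0.95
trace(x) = 0.67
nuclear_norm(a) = 2.56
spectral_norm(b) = 1.14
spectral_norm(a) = 0.97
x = a @ b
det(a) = 0.59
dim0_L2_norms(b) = [0.34, 0.67, 1.11]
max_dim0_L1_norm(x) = 1.4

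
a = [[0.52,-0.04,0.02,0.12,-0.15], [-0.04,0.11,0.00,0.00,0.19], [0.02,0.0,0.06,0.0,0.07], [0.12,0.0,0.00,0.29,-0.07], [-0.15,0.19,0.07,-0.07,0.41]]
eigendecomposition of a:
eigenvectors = [[-0.71, 0.57, 0.39, 0.08, -0.07], [0.23, 0.38, -0.07, -0.72, -0.53], [0.04, 0.18, 0.06, -0.51, 0.84], [-0.30, 0.25, -0.91, 0.08, 0.07], [0.59, 0.66, 0.03, 0.46, 0.10]]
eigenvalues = [0.71, 0.38, 0.24, -0.01, 0.07]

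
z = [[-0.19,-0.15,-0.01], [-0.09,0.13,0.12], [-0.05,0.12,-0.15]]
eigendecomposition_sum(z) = [[(0.02-0j),(-0.07-0j),(-0.02+0j)], [(-0.05+0j),0.17+0.00j,(0.06+0j)], [(-0.02+0j),0.07+0.00j,0.02+0.00j]] + [[(-0.1-0.07j), -0.04-0.10j, (0.01+0.19j)], [-0.02+0.01j, (-0.02-0j), (0.03+0.02j)], [(-0.02-0.08j), 0.03-0.07j, (-0.09+0.1j)]] + [[-0.10+0.07j, -0.04+0.10j, 0.01-0.19j], [-0.02-0.01j, (-0.02+0j), (0.03-0.02j)], [(-0.02+0.08j), (0.03+0.07j), (-0.09-0.1j)]]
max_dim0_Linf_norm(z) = 0.19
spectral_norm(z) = 0.25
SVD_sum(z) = [[-0.14,-0.19,0.01], [0.03,0.04,-0.00], [0.05,0.06,-0.0]] + [[-0.04,0.03,0.02],  [-0.14,0.1,0.05],  [-0.05,0.04,0.02]] + [[-0.01, 0.00, -0.04],[0.02, -0.01, 0.07],[-0.04, 0.02, -0.16]]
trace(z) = -0.21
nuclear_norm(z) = 0.64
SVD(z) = [[-0.93, -0.29, 0.22], [0.18, -0.90, -0.41], [0.31, -0.34, 0.89]] @ diag([0.24842655507072706, 0.1976153224027485, 0.19165706636424537]) @ [[0.59, 0.81, -0.06], [0.77, -0.58, -0.27], [-0.25, 0.11, -0.96]]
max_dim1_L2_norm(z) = 0.24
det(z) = 0.01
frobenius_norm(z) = 0.37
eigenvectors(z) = [[(0.34+0j), -0.82+0.00j, -0.82-0.00j], [-0.88+0.00j, (-0.09+0.13j), -0.09-0.13j], [-0.34+0.00j, (-0.39-0.38j), -0.39+0.38j]]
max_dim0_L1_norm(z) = 0.4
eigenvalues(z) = [(0.21+0j), (-0.21+0.02j), (-0.21-0.02j)]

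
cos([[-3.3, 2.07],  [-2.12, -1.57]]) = [[-3.59, 2.32], [-2.38, -1.65]]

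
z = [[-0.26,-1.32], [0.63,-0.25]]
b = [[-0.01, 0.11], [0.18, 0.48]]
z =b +[[-0.25, -1.43], [0.45, -0.73]]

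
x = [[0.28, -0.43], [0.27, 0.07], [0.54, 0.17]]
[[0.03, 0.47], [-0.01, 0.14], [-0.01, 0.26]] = x @ [[0.0,  0.68], [-0.08,  -0.64]]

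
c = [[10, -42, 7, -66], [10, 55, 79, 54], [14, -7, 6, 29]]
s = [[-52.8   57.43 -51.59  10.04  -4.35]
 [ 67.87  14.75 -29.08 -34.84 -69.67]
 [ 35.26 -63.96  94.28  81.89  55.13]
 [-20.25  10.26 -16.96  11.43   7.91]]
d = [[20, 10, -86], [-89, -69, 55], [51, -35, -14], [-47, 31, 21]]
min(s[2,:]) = -63.96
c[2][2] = 6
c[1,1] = 55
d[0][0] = 20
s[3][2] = -16.96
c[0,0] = 10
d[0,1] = 10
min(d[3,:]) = -47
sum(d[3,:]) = 5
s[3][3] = 11.43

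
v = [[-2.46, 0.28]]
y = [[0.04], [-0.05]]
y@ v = [[-0.1, 0.01],  [0.12, -0.01]]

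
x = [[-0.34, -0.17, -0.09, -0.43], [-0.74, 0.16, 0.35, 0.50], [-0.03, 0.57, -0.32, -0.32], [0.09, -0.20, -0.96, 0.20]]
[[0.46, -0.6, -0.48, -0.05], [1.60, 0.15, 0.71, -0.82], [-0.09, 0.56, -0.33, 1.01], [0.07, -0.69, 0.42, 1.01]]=x @ [[-1.91, 0.55, -0.18, 0.47], [-0.07, 1.46, 0.02, 0.9], [-0.14, 0.52, -0.19, -1.27], [0.49, 0.28, 1.28, -0.34]]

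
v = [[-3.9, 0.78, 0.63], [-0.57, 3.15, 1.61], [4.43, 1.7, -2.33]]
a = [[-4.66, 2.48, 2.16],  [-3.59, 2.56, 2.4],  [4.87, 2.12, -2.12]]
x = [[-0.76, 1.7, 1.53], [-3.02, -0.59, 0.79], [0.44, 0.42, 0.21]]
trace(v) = -3.08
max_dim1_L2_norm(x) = 3.18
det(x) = 0.47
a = x + v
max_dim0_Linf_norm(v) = 4.43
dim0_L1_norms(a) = [13.12, 7.16, 6.68]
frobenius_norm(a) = 9.51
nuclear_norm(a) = 13.00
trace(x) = -1.14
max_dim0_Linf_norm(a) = 4.87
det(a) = 15.74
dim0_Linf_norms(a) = [4.87, 2.56, 2.4]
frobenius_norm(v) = 7.55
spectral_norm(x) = 3.37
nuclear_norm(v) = 11.57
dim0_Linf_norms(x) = [3.02, 1.7, 1.53]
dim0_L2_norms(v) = [5.93, 3.66, 2.9]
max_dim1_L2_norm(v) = 5.29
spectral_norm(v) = 6.41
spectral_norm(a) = 8.69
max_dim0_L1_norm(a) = 13.12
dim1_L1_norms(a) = [9.3, 8.55, 9.11]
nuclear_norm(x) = 5.66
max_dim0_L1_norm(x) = 4.22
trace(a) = -4.22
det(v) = 34.42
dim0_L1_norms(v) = [8.9, 5.63, 4.57]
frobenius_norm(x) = 4.04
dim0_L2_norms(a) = [7.64, 4.15, 3.86]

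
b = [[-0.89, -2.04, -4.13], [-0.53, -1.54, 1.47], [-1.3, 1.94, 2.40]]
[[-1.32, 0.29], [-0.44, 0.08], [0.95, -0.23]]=b@[[0.06, 0.0],[0.38, -0.08],[0.12, -0.03]]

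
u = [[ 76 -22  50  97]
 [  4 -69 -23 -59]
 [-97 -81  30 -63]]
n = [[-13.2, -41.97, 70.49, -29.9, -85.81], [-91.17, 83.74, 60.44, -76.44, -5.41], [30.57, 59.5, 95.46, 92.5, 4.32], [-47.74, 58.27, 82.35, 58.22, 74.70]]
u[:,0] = [76, 4, -97]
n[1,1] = 83.74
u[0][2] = 50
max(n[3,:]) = 82.35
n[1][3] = -76.44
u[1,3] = -59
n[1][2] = 60.44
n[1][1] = 83.74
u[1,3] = -59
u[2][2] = 30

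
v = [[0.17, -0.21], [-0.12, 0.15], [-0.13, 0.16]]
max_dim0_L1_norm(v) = 0.52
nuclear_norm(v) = 0.39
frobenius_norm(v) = 0.39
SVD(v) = [[-0.69, -0.22], [0.49, -0.84], [0.53, 0.50]] @ diag([0.3903828291185985, 0.001116570355664005]) @ [[-0.63,0.78], [-0.78,-0.63]]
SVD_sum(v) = [[0.17, -0.21],[-0.12, 0.15],[-0.13, 0.16]] + [[0.00, 0.0], [0.0, 0.0], [-0.00, -0.0]]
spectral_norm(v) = 0.39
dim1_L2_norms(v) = [0.27, 0.19, 0.21]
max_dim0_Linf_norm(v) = 0.21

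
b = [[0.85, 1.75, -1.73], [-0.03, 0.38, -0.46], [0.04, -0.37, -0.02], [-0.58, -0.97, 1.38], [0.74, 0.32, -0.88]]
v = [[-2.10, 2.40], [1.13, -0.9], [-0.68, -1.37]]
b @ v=[[1.37, 2.84], [0.81, 0.22], [-0.49, 0.46], [-0.82, -2.41], [-0.59, 2.69]]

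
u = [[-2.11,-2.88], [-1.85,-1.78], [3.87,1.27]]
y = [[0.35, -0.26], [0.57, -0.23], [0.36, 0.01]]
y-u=[[2.46,2.62], [2.42,1.55], [-3.51,-1.26]]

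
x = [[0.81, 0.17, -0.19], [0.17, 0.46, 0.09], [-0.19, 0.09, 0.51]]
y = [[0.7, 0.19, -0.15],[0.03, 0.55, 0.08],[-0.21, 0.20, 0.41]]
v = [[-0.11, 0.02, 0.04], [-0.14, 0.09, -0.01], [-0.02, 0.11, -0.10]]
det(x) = 0.15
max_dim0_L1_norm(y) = 0.94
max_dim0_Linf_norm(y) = 0.7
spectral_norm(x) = 0.93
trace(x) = 1.78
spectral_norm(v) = 0.21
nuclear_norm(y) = 1.68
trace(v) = -0.12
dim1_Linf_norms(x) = [0.81, 0.46, 0.51]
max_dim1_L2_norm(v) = 0.17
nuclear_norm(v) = 0.35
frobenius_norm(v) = 0.25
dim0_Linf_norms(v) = [0.14, 0.11, 0.1]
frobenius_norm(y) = 1.05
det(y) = 0.12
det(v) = 0.00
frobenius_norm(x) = 1.13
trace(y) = 1.66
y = x + v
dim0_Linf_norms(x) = [0.81, 0.46, 0.51]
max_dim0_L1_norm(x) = 1.17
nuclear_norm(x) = 1.78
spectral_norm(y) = 0.80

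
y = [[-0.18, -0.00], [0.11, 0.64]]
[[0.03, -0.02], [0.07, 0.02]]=y@[[-0.14, 0.11], [0.13, 0.02]]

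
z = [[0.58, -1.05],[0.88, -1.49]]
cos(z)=[[1.28, -0.45], [0.38, 0.39]]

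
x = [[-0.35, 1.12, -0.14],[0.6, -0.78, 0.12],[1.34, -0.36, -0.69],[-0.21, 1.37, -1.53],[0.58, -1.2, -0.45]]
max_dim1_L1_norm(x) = 3.11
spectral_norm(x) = 2.63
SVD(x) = [[-0.44, 0.03, -0.36], [0.37, -0.12, -0.13], [0.26, -0.69, -0.60], [-0.64, -0.62, 0.34], [0.44, -0.35, 0.61]] @ diag([2.6326330313423454, 1.902680357973309, 0.6858941446519107]) @ [[0.42, -0.87, 0.27], [-0.57, -0.03, 0.82], [-0.70, -0.5, -0.5]]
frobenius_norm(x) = 3.32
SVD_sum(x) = [[-0.49,  1.0,  -0.31], [0.41,  -0.83,  0.26], [0.3,  -0.6,  0.19], [-0.71,  1.46,  -0.45], [0.49,  -1.01,  0.31]] + [[-0.03, -0.00, 0.04], [0.13, 0.01, -0.18], [0.75, 0.04, -1.08], [0.67, 0.03, -0.96], [0.38, 0.02, -0.55]] + [[0.17, 0.12, 0.12], [0.06, 0.05, 0.05], [0.29, 0.21, 0.21], [-0.16, -0.12, -0.12], [-0.3, -0.21, -0.21]]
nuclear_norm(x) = 5.22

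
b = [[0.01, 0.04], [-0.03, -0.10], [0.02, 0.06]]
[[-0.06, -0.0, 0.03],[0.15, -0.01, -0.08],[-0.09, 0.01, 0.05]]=b@[[0.95, 1.81, 0.84], [-1.76, -0.47, 0.50]]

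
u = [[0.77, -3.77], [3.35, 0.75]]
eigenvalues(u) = [(0.76+3.55j), (0.76-3.55j)]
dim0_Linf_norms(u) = [3.35, 3.77]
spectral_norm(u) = 3.85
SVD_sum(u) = [[0.49, -3.81], [-0.04, 0.31]] + [[0.28, 0.04], [3.39, 0.44]]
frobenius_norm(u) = 5.16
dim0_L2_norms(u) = [3.44, 3.84]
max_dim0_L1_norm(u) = 4.52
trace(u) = 1.52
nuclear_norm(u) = 7.28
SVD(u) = [[-1.0,0.08], [0.08,1.0]] @ diag([3.8504577340013926, 3.429981813168819]) @ [[-0.13,0.99], [0.99,0.13]]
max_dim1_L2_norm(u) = 3.85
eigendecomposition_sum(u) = [[0.38+1.78j, (-1.88+0.4j)], [1.68-0.36j, 0.38+1.78j]] + [[0.38-1.78j, (-1.88-0.4j)], [(1.68+0.36j), (0.38-1.78j)]]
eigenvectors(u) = [[(0.73+0j), (0.73-0j)], [0.00-0.69j, 0.69j]]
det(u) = 13.21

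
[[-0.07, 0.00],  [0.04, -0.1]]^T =[[-0.07, 0.04], [0.00, -0.1]]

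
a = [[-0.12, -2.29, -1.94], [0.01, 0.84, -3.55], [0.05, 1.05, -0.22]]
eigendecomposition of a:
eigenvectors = [[1.00+0.00j, -0.79+0.00j, (-0.79-0j)], [-0.05+0.00j, (-0.1+0.53j), (-0.1-0.53j)], [(-0.01+0j), 0.26+0.14j, 0.26-0.14j]]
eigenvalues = [(0.01+0j), (0.24+1.88j), (0.24-1.88j)]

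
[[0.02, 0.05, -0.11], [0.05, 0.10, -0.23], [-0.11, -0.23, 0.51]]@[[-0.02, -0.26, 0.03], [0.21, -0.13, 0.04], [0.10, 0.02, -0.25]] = [[-0.00, -0.01, 0.03], [-0.0, -0.03, 0.06], [0.00, 0.07, -0.14]]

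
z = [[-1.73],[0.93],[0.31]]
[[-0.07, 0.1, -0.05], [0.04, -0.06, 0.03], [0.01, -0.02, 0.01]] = z @ [[0.04,-0.06,0.03]]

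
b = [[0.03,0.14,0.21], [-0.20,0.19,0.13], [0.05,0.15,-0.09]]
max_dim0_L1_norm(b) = 0.48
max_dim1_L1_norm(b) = 0.52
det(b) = -0.01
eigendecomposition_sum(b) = [[0.03+0.11j, 0.08-0.10j, (0.06-0j)], [(-0.08+0.06j), 0.11+0.04j, 0.02+0.05j], [(-0.01+0.06j), (0.06-0.03j), 0.03+0.01j]] + [[(0.03-0.11j), 0.08+0.10j, 0.06+0.00j], [(-0.08-0.06j), (0.11-0.04j), 0.02-0.05j], [(-0.01-0.06j), (0.06+0.03j), (0.03-0.01j)]] + [[(-0.03+0j), (-0.02+0j), 0.08-0.00j], [-0.04+0.00j, -0.02+0.00j, (0.09-0j)], [(0.06-0j), 0.04-0.00j, -0.15+0.00j]]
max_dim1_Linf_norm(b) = 0.21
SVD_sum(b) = [[-0.08, 0.15, 0.13], [-0.11, 0.2, 0.18], [-0.01, 0.02, 0.02]] + [[-0.0, -0.03, 0.04], [0.00, 0.01, -0.01], [0.02, 0.12, -0.12]] + [[0.12, 0.03, 0.04], [-0.09, -0.02, -0.03], [0.04, 0.01, 0.02]]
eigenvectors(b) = [[0.70+0.00j, 0.70-0.00j, -0.42+0.00j], [0.19+0.59j, (0.19-0.59j), -0.47+0.00j], [0.33+0.14j, (0.33-0.14j), (0.78+0j)]]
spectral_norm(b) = 0.36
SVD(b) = [[0.60, 0.27, -0.76], [0.80, -0.11, 0.59], [0.08, -0.96, -0.28]] @ diag([0.35966793133475683, 0.18123678100584012, 0.16879635179712218]) @ [[-0.38, 0.69, 0.62], [-0.1, -0.70, 0.71], [-0.92, -0.21, -0.34]]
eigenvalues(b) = [(0.17+0.16j), (0.17-0.16j), (-0.21+0j)]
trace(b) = 0.13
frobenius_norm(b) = 0.44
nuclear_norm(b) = 0.71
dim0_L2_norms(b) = [0.21, 0.28, 0.26]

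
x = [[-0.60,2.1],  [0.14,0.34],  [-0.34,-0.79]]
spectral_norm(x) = 2.31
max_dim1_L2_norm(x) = 2.18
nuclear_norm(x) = 2.87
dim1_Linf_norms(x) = [2.1, 0.34, 0.79]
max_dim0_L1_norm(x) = 3.23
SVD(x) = [[-0.94, 0.34],[-0.13, -0.36],[0.31, 0.87]] @ diag([2.3095009116993843, 0.557768355914633]) @ [[0.19, -0.98], [-0.98, -0.19]]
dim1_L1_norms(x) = [2.7, 0.48, 1.13]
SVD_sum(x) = [[-0.42, 2.14], [-0.06, 0.3], [0.14, -0.70]] + [[-0.18, -0.04], [0.20, 0.04], [-0.48, -0.09]]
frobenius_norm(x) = 2.38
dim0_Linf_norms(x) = [0.6, 2.1]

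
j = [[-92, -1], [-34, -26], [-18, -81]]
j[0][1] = -1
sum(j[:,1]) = -108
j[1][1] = -26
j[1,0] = -34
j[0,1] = -1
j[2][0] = -18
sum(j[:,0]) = -144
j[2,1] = -81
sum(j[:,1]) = -108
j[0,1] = -1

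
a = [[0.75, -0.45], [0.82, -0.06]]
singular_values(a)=[1.17, 0.28]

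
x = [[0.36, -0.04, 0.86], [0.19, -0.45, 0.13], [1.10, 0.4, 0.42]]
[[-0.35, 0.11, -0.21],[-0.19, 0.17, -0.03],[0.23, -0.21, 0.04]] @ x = [[-0.34, -0.12, -0.37], [-0.07, -0.08, -0.15], [0.09, 0.1, 0.19]]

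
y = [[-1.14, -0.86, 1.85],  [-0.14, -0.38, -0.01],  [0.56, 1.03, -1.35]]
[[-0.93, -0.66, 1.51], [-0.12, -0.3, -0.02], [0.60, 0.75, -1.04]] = y @[[0.51, 0.13, -0.13], [0.13, 0.75, 0.07], [-0.13, 0.07, 0.77]]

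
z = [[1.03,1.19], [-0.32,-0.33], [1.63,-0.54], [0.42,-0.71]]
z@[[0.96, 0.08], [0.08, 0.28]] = [[1.08, 0.42], [-0.33, -0.12], [1.52, -0.02], [0.35, -0.17]]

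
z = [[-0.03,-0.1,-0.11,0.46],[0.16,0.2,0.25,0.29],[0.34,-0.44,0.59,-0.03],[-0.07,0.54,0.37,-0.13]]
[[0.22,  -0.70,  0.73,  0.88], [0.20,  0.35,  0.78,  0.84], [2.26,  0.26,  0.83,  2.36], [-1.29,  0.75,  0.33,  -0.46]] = z @[[2.83, 2.27, -1.05, 0.09], [-2.30, 1.36, -0.34, -2.06], [0.5, 0.09, 1.86, 2.52], [0.28, -1.06, 1.89, 2.08]]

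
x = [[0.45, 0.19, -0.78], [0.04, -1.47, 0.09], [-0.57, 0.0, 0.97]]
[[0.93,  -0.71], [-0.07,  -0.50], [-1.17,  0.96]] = x@ [[-0.83, -2.22],[-0.08, 0.26],[-1.69, -0.31]]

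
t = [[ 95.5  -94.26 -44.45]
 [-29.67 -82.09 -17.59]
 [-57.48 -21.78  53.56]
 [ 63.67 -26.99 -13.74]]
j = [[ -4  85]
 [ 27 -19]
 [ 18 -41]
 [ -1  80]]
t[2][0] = -57.48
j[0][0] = -4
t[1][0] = -29.67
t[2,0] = -57.48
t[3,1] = -26.99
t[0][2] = -44.45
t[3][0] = 63.67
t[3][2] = -13.74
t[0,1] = -94.26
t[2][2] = 53.56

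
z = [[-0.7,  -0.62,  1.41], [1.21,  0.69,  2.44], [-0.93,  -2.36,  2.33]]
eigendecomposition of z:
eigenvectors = [[-0.84+0.00j, -0.16-0.22j, -0.16+0.22j], [(0.52+0j), (-0.7+0j), (-0.7-0j)], [(0.15+0j), (-0.14-0.64j), -0.14+0.64j]]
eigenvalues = [(-0.57+0j), (1.45+2.62j), (1.45-2.62j)]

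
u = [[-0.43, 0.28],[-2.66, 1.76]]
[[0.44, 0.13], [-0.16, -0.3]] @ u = [[-0.54,0.35],[0.87,-0.57]]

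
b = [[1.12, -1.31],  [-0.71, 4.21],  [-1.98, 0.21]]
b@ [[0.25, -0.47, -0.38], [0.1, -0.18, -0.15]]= [[0.15, -0.29, -0.23],[0.24, -0.42, -0.36],[-0.47, 0.89, 0.72]]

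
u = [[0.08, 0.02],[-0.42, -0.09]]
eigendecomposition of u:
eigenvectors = [[(-0.2-0.08j), -0.20+0.08j], [(0.98+0j), 0.98-0.00j]]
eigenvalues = [(-0+0.03j), (-0-0.03j)]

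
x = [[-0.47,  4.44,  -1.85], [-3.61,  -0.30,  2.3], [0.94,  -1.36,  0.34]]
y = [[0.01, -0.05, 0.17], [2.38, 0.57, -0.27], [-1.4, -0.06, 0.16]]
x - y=[[-0.48, 4.49, -2.02], [-5.99, -0.87, 2.57], [2.34, -1.30, 0.18]]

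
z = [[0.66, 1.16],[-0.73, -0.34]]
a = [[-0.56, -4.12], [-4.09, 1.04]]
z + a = [[0.1,-2.96], [-4.82,0.7]]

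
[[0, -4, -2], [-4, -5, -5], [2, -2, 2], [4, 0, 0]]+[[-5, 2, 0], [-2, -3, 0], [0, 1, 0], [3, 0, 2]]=[[-5, -2, -2], [-6, -8, -5], [2, -1, 2], [7, 0, 2]]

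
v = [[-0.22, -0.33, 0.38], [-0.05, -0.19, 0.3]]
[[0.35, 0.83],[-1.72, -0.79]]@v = [[-0.12, -0.27, 0.38], [0.42, 0.72, -0.89]]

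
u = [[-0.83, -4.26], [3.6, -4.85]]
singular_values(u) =[6.89, 2.81]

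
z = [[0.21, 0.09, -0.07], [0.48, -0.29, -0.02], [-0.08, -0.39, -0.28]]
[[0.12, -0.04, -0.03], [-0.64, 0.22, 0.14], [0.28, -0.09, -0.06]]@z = [[0.01, 0.03, 0.00], [-0.04, -0.18, 0.00], [0.02, 0.07, -0.00]]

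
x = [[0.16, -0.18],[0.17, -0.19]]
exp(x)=[[1.16,-0.18], [0.17,0.81]]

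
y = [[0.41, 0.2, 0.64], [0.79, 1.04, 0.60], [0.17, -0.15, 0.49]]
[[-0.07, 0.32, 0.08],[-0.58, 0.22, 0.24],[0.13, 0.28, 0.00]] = y @[[-0.14, 0.06, 0.25],[-0.54, -0.13, 0.08],[0.15, 0.51, -0.06]]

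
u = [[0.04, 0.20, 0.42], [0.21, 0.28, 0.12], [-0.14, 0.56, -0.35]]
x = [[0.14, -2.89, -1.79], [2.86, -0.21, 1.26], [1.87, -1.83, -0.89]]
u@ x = [[1.36, -0.93, -0.19], [1.05, -0.89, -0.13], [0.93, 0.93, 1.27]]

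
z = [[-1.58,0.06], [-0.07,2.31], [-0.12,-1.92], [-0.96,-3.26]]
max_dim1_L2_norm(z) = 3.4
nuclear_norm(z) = 6.19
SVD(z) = [[0.05, 0.92],[-0.50, 0.29],[0.42, -0.14],[0.75, 0.21]] @ diag([4.497483269899589, 1.6922305507741242]) @ [[-0.18, -0.98], [-0.98, 0.18]]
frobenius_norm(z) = 4.81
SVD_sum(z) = [[-0.04, -0.22], [0.41, 2.22], [-0.35, -1.88], [-0.61, -3.32]] + [[-1.54,  0.28], [-0.48,  0.09], [0.23,  -0.04], [-0.35,  0.06]]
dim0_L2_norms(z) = [1.85, 4.43]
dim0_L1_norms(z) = [2.73, 7.55]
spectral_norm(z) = 4.50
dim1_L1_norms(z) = [1.64, 2.38, 2.04, 4.22]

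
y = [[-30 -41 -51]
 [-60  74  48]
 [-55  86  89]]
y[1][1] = 74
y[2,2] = 89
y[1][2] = 48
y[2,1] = 86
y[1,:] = [-60, 74, 48]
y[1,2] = 48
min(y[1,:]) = -60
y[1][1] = 74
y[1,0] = -60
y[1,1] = 74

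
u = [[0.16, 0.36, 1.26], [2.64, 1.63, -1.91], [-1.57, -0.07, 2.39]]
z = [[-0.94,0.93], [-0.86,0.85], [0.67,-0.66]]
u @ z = [[0.38, -0.38], [-5.16, 5.10], [3.14, -3.1]]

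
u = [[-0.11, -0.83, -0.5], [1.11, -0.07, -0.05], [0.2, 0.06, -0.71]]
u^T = [[-0.11, 1.11, 0.2], [-0.83, -0.07, 0.06], [-0.5, -0.05, -0.71]]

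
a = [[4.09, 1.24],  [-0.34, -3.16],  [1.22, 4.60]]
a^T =[[4.09, -0.34, 1.22], [1.24, -3.16, 4.6]]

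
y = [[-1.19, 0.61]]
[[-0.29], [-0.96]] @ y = [[0.35, -0.18], [1.14, -0.59]]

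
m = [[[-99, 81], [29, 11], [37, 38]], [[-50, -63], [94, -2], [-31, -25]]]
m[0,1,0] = 29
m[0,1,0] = 29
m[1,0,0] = -50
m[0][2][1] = 38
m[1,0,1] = -63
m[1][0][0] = -50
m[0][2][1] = 38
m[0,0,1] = 81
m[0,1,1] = 11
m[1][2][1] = -25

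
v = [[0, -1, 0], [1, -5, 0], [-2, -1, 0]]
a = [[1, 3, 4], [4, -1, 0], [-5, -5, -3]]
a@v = [[-5, -20, 0], [-1, 1, 0], [1, 33, 0]]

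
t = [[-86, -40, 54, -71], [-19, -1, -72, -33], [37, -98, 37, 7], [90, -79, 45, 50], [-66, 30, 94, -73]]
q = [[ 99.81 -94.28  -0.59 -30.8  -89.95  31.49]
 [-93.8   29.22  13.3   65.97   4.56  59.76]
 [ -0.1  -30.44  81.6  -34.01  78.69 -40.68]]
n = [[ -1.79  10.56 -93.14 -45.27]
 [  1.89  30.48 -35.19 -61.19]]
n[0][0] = -1.79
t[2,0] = 37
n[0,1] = 10.56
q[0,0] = 99.81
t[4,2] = 94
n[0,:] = [-1.79, 10.56, -93.14, -45.27]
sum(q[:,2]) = 94.31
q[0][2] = -0.59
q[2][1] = -30.44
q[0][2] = -0.59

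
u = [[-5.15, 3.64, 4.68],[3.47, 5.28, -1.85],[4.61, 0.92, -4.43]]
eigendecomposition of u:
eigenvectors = [[0.76, -0.65, -0.38], [-0.25, 0.15, -0.89], [-0.6, -0.75, -0.24]]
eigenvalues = [-9.97, -0.6, 6.27]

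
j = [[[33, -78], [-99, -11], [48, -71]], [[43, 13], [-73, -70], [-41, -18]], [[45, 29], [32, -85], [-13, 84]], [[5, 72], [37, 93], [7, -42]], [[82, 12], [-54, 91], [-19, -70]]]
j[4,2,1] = -70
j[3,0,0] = 5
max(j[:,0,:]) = 82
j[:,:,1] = [[-78, -11, -71], [13, -70, -18], [29, -85, 84], [72, 93, -42], [12, 91, -70]]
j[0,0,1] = -78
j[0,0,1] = -78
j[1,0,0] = 43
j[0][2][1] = -71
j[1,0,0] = 43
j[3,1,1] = 93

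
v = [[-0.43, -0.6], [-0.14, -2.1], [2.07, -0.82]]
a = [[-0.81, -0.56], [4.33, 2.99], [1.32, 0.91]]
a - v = [[-0.38, 0.04],  [4.47, 5.09],  [-0.75, 1.73]]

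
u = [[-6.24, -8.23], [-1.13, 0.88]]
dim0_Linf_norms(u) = [6.24, 8.23]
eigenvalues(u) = [-7.37, 2.01]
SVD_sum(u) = [[-6.24, -8.23],[0.01, 0.02]] + [[-0.00, 0.00], [-1.14, 0.86]]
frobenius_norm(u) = 10.43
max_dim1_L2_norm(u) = 10.33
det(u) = -14.79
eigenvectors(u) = [[-0.99,0.71], [-0.14,-0.71]]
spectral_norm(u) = 10.33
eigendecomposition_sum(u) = [[-6.48, -6.47], [-0.89, -0.89]] + [[0.24, -1.76], [-0.24, 1.77]]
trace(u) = -5.36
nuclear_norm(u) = 11.76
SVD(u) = [[-1.00, 0.00], [0.0, 1.0]] @ diag([10.328158085167289, 1.432114020528223]) @ [[0.6, 0.8], [-0.8, 0.60]]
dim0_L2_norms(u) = [6.34, 8.28]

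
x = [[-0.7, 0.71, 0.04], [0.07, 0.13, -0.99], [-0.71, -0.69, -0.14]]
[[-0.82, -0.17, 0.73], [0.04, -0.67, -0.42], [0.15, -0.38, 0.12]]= x @ [[0.47, 0.34, -0.63],[-0.68, 0.05, 0.38],[-0.10, 0.71, 0.43]]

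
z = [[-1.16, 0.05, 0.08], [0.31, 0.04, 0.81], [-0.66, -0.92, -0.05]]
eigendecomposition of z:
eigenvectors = [[0.90+0.00j, (0.02-0.04j), 0.02+0.04j],[(-0.38+0j), (-0.05-0.68j), -0.05+0.68j],[(0.22+0j), 0.73+0.00j, (0.73-0j)]]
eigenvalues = [(-1.16+0j), (-0+0.88j), (-0-0.88j)]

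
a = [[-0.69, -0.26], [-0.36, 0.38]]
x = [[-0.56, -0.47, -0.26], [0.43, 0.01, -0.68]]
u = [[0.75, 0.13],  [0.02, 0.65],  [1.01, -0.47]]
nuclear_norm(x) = 1.58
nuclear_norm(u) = 2.04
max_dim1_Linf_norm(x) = 0.68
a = x @ u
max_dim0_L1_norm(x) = 0.99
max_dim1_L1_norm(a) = 0.95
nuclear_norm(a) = 1.24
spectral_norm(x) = 0.83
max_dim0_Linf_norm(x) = 0.68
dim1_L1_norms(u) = [0.88, 0.67, 1.48]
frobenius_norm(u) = 1.50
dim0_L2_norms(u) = [1.26, 0.81]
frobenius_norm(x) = 1.12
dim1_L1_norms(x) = [1.29, 1.12]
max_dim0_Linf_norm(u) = 1.01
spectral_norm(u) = 1.31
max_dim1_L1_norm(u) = 1.48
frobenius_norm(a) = 0.90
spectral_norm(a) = 0.78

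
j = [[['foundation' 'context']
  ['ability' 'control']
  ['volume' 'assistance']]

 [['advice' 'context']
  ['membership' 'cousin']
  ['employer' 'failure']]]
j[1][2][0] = 'employer'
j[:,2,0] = ['volume', 'employer']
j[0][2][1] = 'assistance'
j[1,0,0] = 'advice'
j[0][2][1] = 'assistance'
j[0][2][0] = 'volume'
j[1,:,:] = [['advice', 'context'], ['membership', 'cousin'], ['employer', 'failure']]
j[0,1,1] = 'control'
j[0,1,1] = 'control'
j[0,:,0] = ['foundation', 'ability', 'volume']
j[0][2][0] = 'volume'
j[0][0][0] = 'foundation'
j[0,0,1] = 'context'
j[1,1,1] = 'cousin'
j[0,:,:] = [['foundation', 'context'], ['ability', 'control'], ['volume', 'assistance']]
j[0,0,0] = 'foundation'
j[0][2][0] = 'volume'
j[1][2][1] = 'failure'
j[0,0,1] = 'context'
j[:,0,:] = [['foundation', 'context'], ['advice', 'context']]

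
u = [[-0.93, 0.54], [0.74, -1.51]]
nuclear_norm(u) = 2.45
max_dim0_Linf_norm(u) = 1.51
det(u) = 1.00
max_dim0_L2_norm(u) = 1.6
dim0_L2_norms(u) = [1.19, 1.6]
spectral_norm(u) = 1.93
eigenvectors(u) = [[0.8, -0.48], [0.6, 0.88]]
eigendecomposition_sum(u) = [[-0.37, -0.20], [-0.28, -0.15]] + [[-0.56, 0.74], [1.02, -1.36]]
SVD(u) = [[-0.51, 0.86], [0.86, 0.51]] @ diag([1.9267293866715953, 0.5214536130243014]) @ [[0.58,-0.82], [-0.82,-0.58]]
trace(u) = -2.44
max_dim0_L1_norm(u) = 2.05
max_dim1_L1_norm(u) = 2.25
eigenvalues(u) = [-0.52, -1.92]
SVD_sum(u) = [[-0.56, 0.80], [0.96, -1.36]] + [[-0.37, -0.26], [-0.22, -0.15]]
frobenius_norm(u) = 2.00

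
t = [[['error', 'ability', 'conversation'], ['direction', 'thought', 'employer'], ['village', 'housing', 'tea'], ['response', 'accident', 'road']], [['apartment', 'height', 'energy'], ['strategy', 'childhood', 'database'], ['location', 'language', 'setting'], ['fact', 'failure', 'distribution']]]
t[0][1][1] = 'thought'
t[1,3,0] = 'fact'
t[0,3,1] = 'accident'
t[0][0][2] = 'conversation'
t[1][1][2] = 'database'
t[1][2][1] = 'language'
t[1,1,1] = 'childhood'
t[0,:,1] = ['ability', 'thought', 'housing', 'accident']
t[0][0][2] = 'conversation'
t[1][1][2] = 'database'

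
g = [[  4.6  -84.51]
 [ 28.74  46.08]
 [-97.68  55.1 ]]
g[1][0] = 28.74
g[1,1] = 46.08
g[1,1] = 46.08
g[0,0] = 4.6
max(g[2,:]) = 55.1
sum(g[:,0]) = -64.34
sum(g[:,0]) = -64.34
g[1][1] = 46.08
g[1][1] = 46.08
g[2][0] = -97.68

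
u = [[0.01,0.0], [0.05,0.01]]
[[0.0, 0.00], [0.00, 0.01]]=u@[[0.02, 0.13], [0.04, 0.21]]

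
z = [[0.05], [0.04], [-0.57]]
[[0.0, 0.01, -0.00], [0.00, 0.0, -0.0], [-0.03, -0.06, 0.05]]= z @ [[0.05,0.11,-0.09]]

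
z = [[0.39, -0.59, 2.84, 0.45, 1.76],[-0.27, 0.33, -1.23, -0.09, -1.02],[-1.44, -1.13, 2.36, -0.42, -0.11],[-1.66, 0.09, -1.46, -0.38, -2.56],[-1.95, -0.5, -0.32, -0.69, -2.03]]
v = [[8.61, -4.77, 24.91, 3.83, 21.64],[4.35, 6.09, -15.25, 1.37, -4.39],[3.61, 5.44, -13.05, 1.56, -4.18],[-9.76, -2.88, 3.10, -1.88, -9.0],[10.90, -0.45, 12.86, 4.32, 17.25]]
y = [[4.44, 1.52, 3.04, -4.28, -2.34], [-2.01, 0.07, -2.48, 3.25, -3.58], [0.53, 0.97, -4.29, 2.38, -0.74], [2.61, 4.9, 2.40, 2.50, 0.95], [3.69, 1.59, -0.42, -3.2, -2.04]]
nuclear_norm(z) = 9.65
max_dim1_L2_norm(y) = 7.42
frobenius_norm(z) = 6.64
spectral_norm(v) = 45.69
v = y @ z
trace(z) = 0.67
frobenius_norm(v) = 50.41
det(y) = -516.07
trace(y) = 0.68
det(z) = -0.00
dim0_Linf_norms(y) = [4.44, 4.9, 4.29, 4.28, 3.58]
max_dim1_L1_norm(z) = 6.15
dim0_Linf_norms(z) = [1.95, 1.13, 2.84, 0.69, 2.56]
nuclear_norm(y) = 26.10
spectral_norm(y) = 10.06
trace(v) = 17.02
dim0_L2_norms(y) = [6.67, 5.46, 6.3, 7.14, 4.89]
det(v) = 0.44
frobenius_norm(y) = 13.75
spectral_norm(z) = 5.47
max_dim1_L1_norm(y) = 15.62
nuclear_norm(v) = 69.12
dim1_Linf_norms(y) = [4.44, 3.58, 4.29, 4.9, 3.69]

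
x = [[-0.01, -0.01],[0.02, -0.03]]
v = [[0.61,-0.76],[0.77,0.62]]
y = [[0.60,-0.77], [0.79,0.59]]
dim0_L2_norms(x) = [0.02, 0.03]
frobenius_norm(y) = 1.39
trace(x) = -0.04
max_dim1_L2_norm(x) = 0.04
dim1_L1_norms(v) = [1.37, 1.39]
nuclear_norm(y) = 1.96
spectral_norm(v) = 0.99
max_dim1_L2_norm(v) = 0.99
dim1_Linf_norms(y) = [0.77, 0.79]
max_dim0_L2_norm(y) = 0.99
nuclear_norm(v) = 1.96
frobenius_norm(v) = 1.39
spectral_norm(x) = 0.04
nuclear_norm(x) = 0.05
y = v + x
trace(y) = 1.19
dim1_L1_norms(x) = [0.02, 0.05]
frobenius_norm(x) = 0.04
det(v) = 0.96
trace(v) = 1.23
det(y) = 0.96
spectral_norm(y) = 0.99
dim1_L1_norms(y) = [1.37, 1.38]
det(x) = 0.00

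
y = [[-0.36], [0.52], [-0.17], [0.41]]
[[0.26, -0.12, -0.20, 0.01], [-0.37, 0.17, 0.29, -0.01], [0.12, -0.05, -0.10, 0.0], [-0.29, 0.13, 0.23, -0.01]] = y@[[-0.71, 0.32, 0.56, -0.02]]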